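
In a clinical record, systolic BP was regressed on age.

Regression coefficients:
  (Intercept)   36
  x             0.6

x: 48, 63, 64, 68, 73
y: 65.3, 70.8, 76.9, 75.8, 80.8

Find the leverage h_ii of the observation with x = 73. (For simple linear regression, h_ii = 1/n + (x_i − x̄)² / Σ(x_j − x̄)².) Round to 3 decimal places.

h = 0.474

x̄ = (48 + 63 + 64 + 68 + 73)/5 = 63.2
Σ(x − x̄)² = 231.04 + 0.04 + 0.64 + 23.04 + 96.04 = 350.8
h = 1/5 + (9.8)²/350.8 = 0.2 + 0.273774 = 0.474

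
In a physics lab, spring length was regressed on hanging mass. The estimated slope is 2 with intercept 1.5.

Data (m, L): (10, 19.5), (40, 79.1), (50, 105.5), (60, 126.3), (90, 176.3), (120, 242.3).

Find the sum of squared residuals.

SSE = 76.48

m=10: L̂ = 1.5 + 2·10 = 21.5; r = 19.5 − 21.5 = -2
m=40: L̂ = 1.5 + 2·40 = 81.5; r = 79.1 − 81.5 = -2.4
m=50: L̂ = 1.5 + 2·50 = 101.5; r = 105.5 − 101.5 = 4
m=60: L̂ = 1.5 + 2·60 = 121.5; r = 126.3 − 121.5 = 4.8
m=90: L̂ = 1.5 + 2·90 = 181.5; r = 176.3 − 181.5 = -5.2
m=120: L̂ = 1.5 + 2·120 = 241.5; r = 242.3 − 241.5 = 0.8
SSE = 4 + 5.76 + 16 + 23.04 + 27.04 + 0.64 = 76.48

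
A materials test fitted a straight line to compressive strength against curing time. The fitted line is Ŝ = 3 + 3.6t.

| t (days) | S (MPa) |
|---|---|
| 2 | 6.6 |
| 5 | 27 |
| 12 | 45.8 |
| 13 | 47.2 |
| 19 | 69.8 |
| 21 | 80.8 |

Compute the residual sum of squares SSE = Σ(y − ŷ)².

SSE = 63.28

t=2: Ŝ = 3 + 3.6·2 = 10.2; e = 6.6 − 10.2 = -3.6
t=5: Ŝ = 3 + 3.6·5 = 21; e = 27 − 21 = 6
t=12: Ŝ = 3 + 3.6·12 = 46.2; e = 45.8 − 46.2 = -0.4
t=13: Ŝ = 3 + 3.6·13 = 49.8; e = 47.2 − 49.8 = -2.6
t=19: Ŝ = 3 + 3.6·19 = 71.4; e = 69.8 − 71.4 = -1.6
t=21: Ŝ = 3 + 3.6·21 = 78.6; e = 80.8 − 78.6 = 2.2
SSE = 12.96 + 36 + 0.16 + 6.76 + 2.56 + 4.84 = 63.28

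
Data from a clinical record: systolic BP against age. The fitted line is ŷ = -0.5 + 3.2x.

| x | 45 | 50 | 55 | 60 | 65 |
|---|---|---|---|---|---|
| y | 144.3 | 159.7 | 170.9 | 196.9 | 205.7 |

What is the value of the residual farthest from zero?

x=45: ŷ = -0.5 + 3.2·45 = 143.5; e = 144.3 − 143.5 = 0.8
x=50: ŷ = -0.5 + 3.2·50 = 159.5; e = 159.7 − 159.5 = 0.2
x=55: ŷ = -0.5 + 3.2·55 = 175.5; e = 170.9 − 175.5 = -4.6
x=60: ŷ = -0.5 + 3.2·60 = 191.5; e = 196.9 − 191.5 = 5.4
x=65: ŷ = -0.5 + 3.2·65 = 207.5; e = 205.7 − 207.5 = -1.8
Largest |e| is 5.4 at x = 60, residual 5.4.

e = 5.4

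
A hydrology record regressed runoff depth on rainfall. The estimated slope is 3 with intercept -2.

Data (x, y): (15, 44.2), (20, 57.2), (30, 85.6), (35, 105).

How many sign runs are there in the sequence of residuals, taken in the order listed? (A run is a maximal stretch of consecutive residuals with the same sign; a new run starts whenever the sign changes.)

3 runs

x=15: ŷ = -2 + 3·15 = 43; e = 44.2 − 43 = 1.2
x=20: ŷ = -2 + 3·20 = 58; e = 57.2 − 58 = -0.8
x=30: ŷ = -2 + 3·30 = 88; e = 85.6 − 88 = -2.4
x=35: ŷ = -2 + 3·35 = 103; e = 105 − 103 = 2
Signs: + − − +
Runs: +×1, −×2, +×1 → 3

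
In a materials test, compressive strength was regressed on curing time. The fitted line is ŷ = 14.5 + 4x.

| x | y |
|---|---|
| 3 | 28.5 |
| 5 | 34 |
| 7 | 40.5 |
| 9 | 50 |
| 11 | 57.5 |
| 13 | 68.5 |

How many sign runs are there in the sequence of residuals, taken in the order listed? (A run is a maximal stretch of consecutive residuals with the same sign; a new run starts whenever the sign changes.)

x=3: ŷ = 14.5 + 4·3 = 26.5; e = 28.5 − 26.5 = 2
x=5: ŷ = 14.5 + 4·5 = 34.5; e = 34 − 34.5 = -0.5
x=7: ŷ = 14.5 + 4·7 = 42.5; e = 40.5 − 42.5 = -2
x=9: ŷ = 14.5 + 4·9 = 50.5; e = 50 − 50.5 = -0.5
x=11: ŷ = 14.5 + 4·11 = 58.5; e = 57.5 − 58.5 = -1
x=13: ŷ = 14.5 + 4·13 = 66.5; e = 68.5 − 66.5 = 2
Signs: + − − − − +
Runs: +×1, −×4, +×1 → 3

3 runs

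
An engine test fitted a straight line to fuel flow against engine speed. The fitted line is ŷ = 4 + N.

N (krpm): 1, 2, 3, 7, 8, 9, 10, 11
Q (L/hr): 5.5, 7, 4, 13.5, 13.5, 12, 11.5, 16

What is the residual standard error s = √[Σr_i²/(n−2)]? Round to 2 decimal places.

s = 2.12

N=1: ŷ = 4 + 1 = 5; r = 5.5 − 5 = 0.5
N=2: ŷ = 4 + 2 = 6; r = 7 − 6 = 1
N=3: ŷ = 4 + 3 = 7; r = 4 − 7 = -3
N=7: ŷ = 4 + 7 = 11; r = 13.5 − 11 = 2.5
N=8: ŷ = 4 + 8 = 12; r = 13.5 − 12 = 1.5
N=9: ŷ = 4 + 9 = 13; r = 12 − 13 = -1
N=10: ŷ = 4 + 10 = 14; r = 11.5 − 14 = -2.5
N=11: ŷ = 4 + 11 = 15; r = 16 − 15 = 1
SSE = 0.25 + 1 + 9 + 6.25 + 2.25 + 1 + 6.25 + 1 = 27
s = √(27/6) = √4.5 ≈ 2.12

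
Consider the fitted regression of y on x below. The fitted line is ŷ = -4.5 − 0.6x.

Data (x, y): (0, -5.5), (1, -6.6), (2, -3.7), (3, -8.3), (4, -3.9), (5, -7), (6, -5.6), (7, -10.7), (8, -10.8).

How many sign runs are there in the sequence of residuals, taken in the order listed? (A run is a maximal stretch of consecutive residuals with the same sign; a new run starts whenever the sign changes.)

5 runs

x=0: ŷ = -4.5 − 0.6·0 = -4.5; r = -5.5 − (-4.5) = -1
x=1: ŷ = -4.5 − 0.6·1 = -5.1; r = -6.6 − (-5.1) = -1.5
x=2: ŷ = -4.5 − 0.6·2 = -5.7; r = -3.7 − (-5.7) = 2
x=3: ŷ = -4.5 − 0.6·3 = -6.3; r = -8.3 − (-6.3) = -2
x=4: ŷ = -4.5 − 0.6·4 = -6.9; r = -3.9 − (-6.9) = 3
x=5: ŷ = -4.5 − 0.6·5 = -7.5; r = -7 − (-7.5) = 0.5
x=6: ŷ = -4.5 − 0.6·6 = -8.1; r = -5.6 − (-8.1) = 2.5
x=7: ŷ = -4.5 − 0.6·7 = -8.7; r = -10.7 − (-8.7) = -2
x=8: ŷ = -4.5 − 0.6·8 = -9.3; r = -10.8 − (-9.3) = -1.5
Signs: − − + − + + + − −
Runs: −×2, +×1, −×1, +×3, −×2 → 5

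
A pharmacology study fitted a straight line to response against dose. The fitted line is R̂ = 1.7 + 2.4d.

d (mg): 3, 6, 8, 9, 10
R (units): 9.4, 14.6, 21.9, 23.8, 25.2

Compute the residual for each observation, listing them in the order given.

d=3: R̂ = 1.7 + 2.4·3 = 8.9; e = 9.4 − 8.9 = 0.5
d=6: R̂ = 1.7 + 2.4·6 = 16.1; e = 14.6 − 16.1 = -1.5
d=8: R̂ = 1.7 + 2.4·8 = 20.9; e = 21.9 − 20.9 = 1
d=9: R̂ = 1.7 + 2.4·9 = 23.3; e = 23.8 − 23.3 = 0.5
d=10: R̂ = 1.7 + 2.4·10 = 25.7; e = 25.2 − 25.7 = -0.5

0.5, -1.5, 1, 0.5, -0.5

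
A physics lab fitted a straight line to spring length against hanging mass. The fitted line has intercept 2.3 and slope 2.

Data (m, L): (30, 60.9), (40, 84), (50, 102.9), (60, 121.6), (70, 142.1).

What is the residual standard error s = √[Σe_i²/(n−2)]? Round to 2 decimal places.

m=30: ŷ = 2.3 + 2·30 = 62.3; e = 60.9 − 62.3 = -1.4
m=40: ŷ = 2.3 + 2·40 = 82.3; e = 84 − 82.3 = 1.7
m=50: ŷ = 2.3 + 2·50 = 102.3; e = 102.9 − 102.3 = 0.6
m=60: ŷ = 2.3 + 2·60 = 122.3; e = 121.6 − 122.3 = -0.7
m=70: ŷ = 2.3 + 2·70 = 142.3; e = 142.1 − 142.3 = -0.2
SSE = 1.96 + 2.89 + 0.36 + 0.49 + 0.04 = 5.74
s = √(5.74/3) = √1.91333 ≈ 1.38

s = 1.38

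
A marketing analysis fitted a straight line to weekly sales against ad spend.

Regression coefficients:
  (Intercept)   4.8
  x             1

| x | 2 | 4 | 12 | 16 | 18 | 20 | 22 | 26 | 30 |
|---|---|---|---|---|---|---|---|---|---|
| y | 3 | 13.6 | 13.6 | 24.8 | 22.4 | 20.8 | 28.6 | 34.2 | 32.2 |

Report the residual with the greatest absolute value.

r = 4.8

x=2: ŷ = 4.8 + 2 = 6.8; r = 3 − 6.8 = -3.8
x=4: ŷ = 4.8 + 4 = 8.8; r = 13.6 − 8.8 = 4.8
x=12: ŷ = 4.8 + 12 = 16.8; r = 13.6 − 16.8 = -3.2
x=16: ŷ = 4.8 + 16 = 20.8; r = 24.8 − 20.8 = 4
x=18: ŷ = 4.8 + 18 = 22.8; r = 22.4 − 22.8 = -0.4
x=20: ŷ = 4.8 + 20 = 24.8; r = 20.8 − 24.8 = -4
x=22: ŷ = 4.8 + 22 = 26.8; r = 28.6 − 26.8 = 1.8
x=26: ŷ = 4.8 + 26 = 30.8; r = 34.2 − 30.8 = 3.4
x=30: ŷ = 4.8 + 30 = 34.8; r = 32.2 − 34.8 = -2.6
Largest |r| is 4.8 at x = 4, residual 4.8.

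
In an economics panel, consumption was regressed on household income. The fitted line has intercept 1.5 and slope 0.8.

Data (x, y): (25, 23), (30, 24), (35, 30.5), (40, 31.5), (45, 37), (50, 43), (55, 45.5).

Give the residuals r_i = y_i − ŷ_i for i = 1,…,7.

1.5, -1.5, 1, -2, -0.5, 1.5, 0

x=25: ŷ = 1.5 + 0.8·25 = 21.5; r = 23 − 21.5 = 1.5
x=30: ŷ = 1.5 + 0.8·30 = 25.5; r = 24 − 25.5 = -1.5
x=35: ŷ = 1.5 + 0.8·35 = 29.5; r = 30.5 − 29.5 = 1
x=40: ŷ = 1.5 + 0.8·40 = 33.5; r = 31.5 − 33.5 = -2
x=45: ŷ = 1.5 + 0.8·45 = 37.5; r = 37 − 37.5 = -0.5
x=50: ŷ = 1.5 + 0.8·50 = 41.5; r = 43 − 41.5 = 1.5
x=55: ŷ = 1.5 + 0.8·55 = 45.5; r = 45.5 − 45.5 = 0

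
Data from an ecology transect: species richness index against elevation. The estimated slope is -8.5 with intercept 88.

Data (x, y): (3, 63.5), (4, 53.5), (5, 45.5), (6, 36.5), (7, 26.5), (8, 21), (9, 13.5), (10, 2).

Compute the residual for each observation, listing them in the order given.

1, -0.5, 0, -0.5, -2, 1, 2, -1

x=3: ŷ = 88 − 8.5·3 = 62.5; e = 63.5 − 62.5 = 1
x=4: ŷ = 88 − 8.5·4 = 54; e = 53.5 − 54 = -0.5
x=5: ŷ = 88 − 8.5·5 = 45.5; e = 45.5 − 45.5 = 0
x=6: ŷ = 88 − 8.5·6 = 37; e = 36.5 − 37 = -0.5
x=7: ŷ = 88 − 8.5·7 = 28.5; e = 26.5 − 28.5 = -2
x=8: ŷ = 88 − 8.5·8 = 20; e = 21 − 20 = 1
x=9: ŷ = 88 − 8.5·9 = 11.5; e = 13.5 − 11.5 = 2
x=10: ŷ = 88 − 8.5·10 = 3; e = 2 − 3 = -1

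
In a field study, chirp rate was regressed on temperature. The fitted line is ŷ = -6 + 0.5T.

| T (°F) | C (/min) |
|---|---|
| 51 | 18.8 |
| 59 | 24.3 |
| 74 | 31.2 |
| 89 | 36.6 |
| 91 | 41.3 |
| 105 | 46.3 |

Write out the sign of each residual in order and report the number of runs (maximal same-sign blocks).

5 runs

T=51: ŷ = -6 + 0.5·51 = 19.5; e = 18.8 − 19.5 = -0.7
T=59: ŷ = -6 + 0.5·59 = 23.5; e = 24.3 − 23.5 = 0.8
T=74: ŷ = -6 + 0.5·74 = 31; e = 31.2 − 31 = 0.2
T=89: ŷ = -6 + 0.5·89 = 38.5; e = 36.6 − 38.5 = -1.9
T=91: ŷ = -6 + 0.5·91 = 39.5; e = 41.3 − 39.5 = 1.8
T=105: ŷ = -6 + 0.5·105 = 46.5; e = 46.3 − 46.5 = -0.2
Signs: − + + − + −
Runs: −×1, +×2, −×1, +×1, −×1 → 5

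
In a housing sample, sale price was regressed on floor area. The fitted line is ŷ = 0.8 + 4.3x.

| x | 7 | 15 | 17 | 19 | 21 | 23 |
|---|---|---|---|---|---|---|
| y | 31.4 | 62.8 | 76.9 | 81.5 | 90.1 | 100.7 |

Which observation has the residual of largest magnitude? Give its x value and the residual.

x = 17, e = 3

x=7: ŷ = 0.8 + 4.3·7 = 30.9; e = 31.4 − 30.9 = 0.5
x=15: ŷ = 0.8 + 4.3·15 = 65.3; e = 62.8 − 65.3 = -2.5
x=17: ŷ = 0.8 + 4.3·17 = 73.9; e = 76.9 − 73.9 = 3
x=19: ŷ = 0.8 + 4.3·19 = 82.5; e = 81.5 − 82.5 = -1
x=21: ŷ = 0.8 + 4.3·21 = 91.1; e = 90.1 − 91.1 = -1
x=23: ŷ = 0.8 + 4.3·23 = 99.7; e = 100.7 − 99.7 = 1
Largest |e| is 3 at x = 17, residual 3.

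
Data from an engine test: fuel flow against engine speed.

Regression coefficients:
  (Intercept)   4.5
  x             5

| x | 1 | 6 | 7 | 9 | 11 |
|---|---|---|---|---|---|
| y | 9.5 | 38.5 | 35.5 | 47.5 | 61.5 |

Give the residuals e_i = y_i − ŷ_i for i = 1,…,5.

0, 4, -4, -2, 2

x=1: ŷ = 4.5 + 5·1 = 9.5; e = 9.5 − 9.5 = 0
x=6: ŷ = 4.5 + 5·6 = 34.5; e = 38.5 − 34.5 = 4
x=7: ŷ = 4.5 + 5·7 = 39.5; e = 35.5 − 39.5 = -4
x=9: ŷ = 4.5 + 5·9 = 49.5; e = 47.5 − 49.5 = -2
x=11: ŷ = 4.5 + 5·11 = 59.5; e = 61.5 − 59.5 = 2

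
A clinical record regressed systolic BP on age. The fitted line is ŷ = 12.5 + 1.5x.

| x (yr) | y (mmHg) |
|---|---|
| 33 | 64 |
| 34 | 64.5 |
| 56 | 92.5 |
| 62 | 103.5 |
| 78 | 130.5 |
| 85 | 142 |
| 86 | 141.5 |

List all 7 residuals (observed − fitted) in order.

x=33: ŷ = 12.5 + 1.5·33 = 62; e = 64 − 62 = 2
x=34: ŷ = 12.5 + 1.5·34 = 63.5; e = 64.5 − 63.5 = 1
x=56: ŷ = 12.5 + 1.5·56 = 96.5; e = 92.5 − 96.5 = -4
x=62: ŷ = 12.5 + 1.5·62 = 105.5; e = 103.5 − 105.5 = -2
x=78: ŷ = 12.5 + 1.5·78 = 129.5; e = 130.5 − 129.5 = 1
x=85: ŷ = 12.5 + 1.5·85 = 140; e = 142 − 140 = 2
x=86: ŷ = 12.5 + 1.5·86 = 141.5; e = 141.5 − 141.5 = 0

2, 1, -4, -2, 1, 2, 0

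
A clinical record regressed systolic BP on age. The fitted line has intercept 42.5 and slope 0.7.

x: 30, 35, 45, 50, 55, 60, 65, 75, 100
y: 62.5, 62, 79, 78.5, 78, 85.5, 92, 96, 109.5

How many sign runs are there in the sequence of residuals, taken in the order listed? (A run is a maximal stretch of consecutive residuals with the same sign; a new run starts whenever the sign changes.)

5 runs

x=30: ŷ = 42.5 + 0.7·30 = 63.5; e = 62.5 − 63.5 = -1
x=35: ŷ = 42.5 + 0.7·35 = 67; e = 62 − 67 = -5
x=45: ŷ = 42.5 + 0.7·45 = 74; e = 79 − 74 = 5
x=50: ŷ = 42.5 + 0.7·50 = 77.5; e = 78.5 − 77.5 = 1
x=55: ŷ = 42.5 + 0.7·55 = 81; e = 78 − 81 = -3
x=60: ŷ = 42.5 + 0.7·60 = 84.5; e = 85.5 − 84.5 = 1
x=65: ŷ = 42.5 + 0.7·65 = 88; e = 92 − 88 = 4
x=75: ŷ = 42.5 + 0.7·75 = 95; e = 96 − 95 = 1
x=100: ŷ = 42.5 + 0.7·100 = 112.5; e = 109.5 − 112.5 = -3
Signs: − − + + − + + + −
Runs: −×2, +×2, −×1, +×3, −×1 → 5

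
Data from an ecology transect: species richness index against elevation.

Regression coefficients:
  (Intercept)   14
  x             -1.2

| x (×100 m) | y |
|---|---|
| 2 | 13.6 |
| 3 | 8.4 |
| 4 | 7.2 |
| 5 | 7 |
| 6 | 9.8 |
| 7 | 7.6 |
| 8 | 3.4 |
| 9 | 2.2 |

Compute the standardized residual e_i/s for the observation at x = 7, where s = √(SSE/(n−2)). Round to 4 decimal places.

x=2: ŷ = 14 − 1.2·2 = 11.6; e = 13.6 − 11.6 = 2
x=3: ŷ = 14 − 1.2·3 = 10.4; e = 8.4 − 10.4 = -2
x=4: ŷ = 14 − 1.2·4 = 9.2; e = 7.2 − 9.2 = -2
x=5: ŷ = 14 − 1.2·5 = 8; e = 7 − 8 = -1
x=6: ŷ = 14 − 1.2·6 = 6.8; e = 9.8 − 6.8 = 3
x=7: ŷ = 14 − 1.2·7 = 5.6; e = 7.6 − 5.6 = 2
x=8: ŷ = 14 − 1.2·8 = 4.4; e = 3.4 − 4.4 = -1
x=9: ŷ = 14 − 1.2·9 = 3.2; e = 2.2 − 3.2 = -1
SSE = 4 + 4 + 4 + 1 + 9 + 4 + 1 + 1 = 28
s = √(28/6) = 2.16025
e/s = 2 / 2.16025 = 0.9258

0.9258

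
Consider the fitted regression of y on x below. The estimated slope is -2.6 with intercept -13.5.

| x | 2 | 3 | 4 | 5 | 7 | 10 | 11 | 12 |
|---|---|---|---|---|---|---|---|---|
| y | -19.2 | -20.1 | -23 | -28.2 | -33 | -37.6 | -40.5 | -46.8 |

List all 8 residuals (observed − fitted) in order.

x=2: ŷ = -13.5 − 2.6·2 = -18.7; e = -19.2 − (-18.7) = -0.5
x=3: ŷ = -13.5 − 2.6·3 = -21.3; e = -20.1 − (-21.3) = 1.2
x=4: ŷ = -13.5 − 2.6·4 = -23.9; e = -23 − (-23.9) = 0.9
x=5: ŷ = -13.5 − 2.6·5 = -26.5; e = -28.2 − (-26.5) = -1.7
x=7: ŷ = -13.5 − 2.6·7 = -31.7; e = -33 − (-31.7) = -1.3
x=10: ŷ = -13.5 − 2.6·10 = -39.5; e = -37.6 − (-39.5) = 1.9
x=11: ŷ = -13.5 − 2.6·11 = -42.1; e = -40.5 − (-42.1) = 1.6
x=12: ŷ = -13.5 − 2.6·12 = -44.7; e = -46.8 − (-44.7) = -2.1

-0.5, 1.2, 0.9, -1.7, -1.3, 1.9, 1.6, -2.1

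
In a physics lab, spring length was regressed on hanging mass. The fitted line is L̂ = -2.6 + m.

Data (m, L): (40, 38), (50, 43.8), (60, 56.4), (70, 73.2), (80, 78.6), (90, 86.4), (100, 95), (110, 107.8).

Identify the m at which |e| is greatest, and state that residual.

m = 70, e = 5.8

m=40: L̂ = -2.6 + 40 = 37.4; e = 38 − 37.4 = 0.6
m=50: L̂ = -2.6 + 50 = 47.4; e = 43.8 − 47.4 = -3.6
m=60: L̂ = -2.6 + 60 = 57.4; e = 56.4 − 57.4 = -1
m=70: L̂ = -2.6 + 70 = 67.4; e = 73.2 − 67.4 = 5.8
m=80: L̂ = -2.6 + 80 = 77.4; e = 78.6 − 77.4 = 1.2
m=90: L̂ = -2.6 + 90 = 87.4; e = 86.4 − 87.4 = -1
m=100: L̂ = -2.6 + 100 = 97.4; e = 95 − 97.4 = -2.4
m=110: L̂ = -2.6 + 110 = 107.4; e = 107.8 − 107.4 = 0.4
Largest |e| is 5.8 at m = 70, residual 5.8.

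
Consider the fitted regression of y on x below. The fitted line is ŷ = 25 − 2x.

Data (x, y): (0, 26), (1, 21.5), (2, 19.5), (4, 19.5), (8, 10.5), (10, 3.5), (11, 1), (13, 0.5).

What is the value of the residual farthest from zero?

r = 2.5

x=0: ŷ = 25 − 2·0 = 25; r = 26 − 25 = 1
x=1: ŷ = 25 − 2·1 = 23; r = 21.5 − 23 = -1.5
x=2: ŷ = 25 − 2·2 = 21; r = 19.5 − 21 = -1.5
x=4: ŷ = 25 − 2·4 = 17; r = 19.5 − 17 = 2.5
x=8: ŷ = 25 − 2·8 = 9; r = 10.5 − 9 = 1.5
x=10: ŷ = 25 − 2·10 = 5; r = 3.5 − 5 = -1.5
x=11: ŷ = 25 − 2·11 = 3; r = 1 − 3 = -2
x=13: ŷ = 25 − 2·13 = -1; r = 0.5 − (-1) = 1.5
Largest |r| is 2.5 at x = 4, residual 2.5.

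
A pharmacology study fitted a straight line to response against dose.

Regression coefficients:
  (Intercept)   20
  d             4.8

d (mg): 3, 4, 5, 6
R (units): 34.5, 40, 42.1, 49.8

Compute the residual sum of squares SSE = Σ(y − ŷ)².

SSE = 5.26

d=3: ŷ = 20 + 4.8·3 = 34.4; e = 34.5 − 34.4 = 0.1
d=4: ŷ = 20 + 4.8·4 = 39.2; e = 40 − 39.2 = 0.8
d=5: ŷ = 20 + 4.8·5 = 44; e = 42.1 − 44 = -1.9
d=6: ŷ = 20 + 4.8·6 = 48.8; e = 49.8 − 48.8 = 1
SSE = 0.01 + 0.64 + 3.61 + 1 = 5.26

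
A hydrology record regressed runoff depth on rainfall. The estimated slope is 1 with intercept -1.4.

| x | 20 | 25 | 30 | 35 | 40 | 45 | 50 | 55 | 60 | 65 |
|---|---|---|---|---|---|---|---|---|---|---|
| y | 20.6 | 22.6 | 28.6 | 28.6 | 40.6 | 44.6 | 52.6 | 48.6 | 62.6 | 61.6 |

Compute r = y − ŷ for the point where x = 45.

r = 1

ŷ = -1.4 + 45 = 43.6
r = 44.6 − 43.6 = 1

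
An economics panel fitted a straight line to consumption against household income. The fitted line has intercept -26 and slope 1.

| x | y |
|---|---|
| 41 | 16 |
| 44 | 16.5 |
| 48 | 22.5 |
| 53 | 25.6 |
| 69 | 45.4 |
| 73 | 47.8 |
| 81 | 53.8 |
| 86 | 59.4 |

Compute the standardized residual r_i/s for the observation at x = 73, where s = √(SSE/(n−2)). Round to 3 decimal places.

0.530

x=41: ŷ = -26 + 41 = 15; r = 16 − 15 = 1
x=44: ŷ = -26 + 44 = 18; r = 16.5 − 18 = -1.5
x=48: ŷ = -26 + 48 = 22; r = 22.5 − 22 = 0.5
x=53: ŷ = -26 + 53 = 27; r = 25.6 − 27 = -1.4
x=69: ŷ = -26 + 69 = 43; r = 45.4 − 43 = 2.4
x=73: ŷ = -26 + 73 = 47; r = 47.8 − 47 = 0.8
x=81: ŷ = -26 + 81 = 55; r = 53.8 − 55 = -1.2
x=86: ŷ = -26 + 86 = 60; r = 59.4 − 60 = -0.6
SSE = 1 + 2.25 + 0.25 + 1.96 + 5.76 + 0.64 + 1.44 + 0.36 = 13.66
s = √(13.66/6) = 1.50886
r/s = 0.8 / 1.50886 = 0.530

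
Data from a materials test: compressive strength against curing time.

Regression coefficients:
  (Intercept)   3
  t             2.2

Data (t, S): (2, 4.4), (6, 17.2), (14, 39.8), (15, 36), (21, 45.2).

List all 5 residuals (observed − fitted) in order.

t=2: Ŝ = 3 + 2.2·2 = 7.4; r = 4.4 − 7.4 = -3
t=6: Ŝ = 3 + 2.2·6 = 16.2; r = 17.2 − 16.2 = 1
t=14: Ŝ = 3 + 2.2·14 = 33.8; r = 39.8 − 33.8 = 6
t=15: Ŝ = 3 + 2.2·15 = 36; r = 36 − 36 = 0
t=21: Ŝ = 3 + 2.2·21 = 49.2; r = 45.2 − 49.2 = -4

-3, 1, 6, 0, -4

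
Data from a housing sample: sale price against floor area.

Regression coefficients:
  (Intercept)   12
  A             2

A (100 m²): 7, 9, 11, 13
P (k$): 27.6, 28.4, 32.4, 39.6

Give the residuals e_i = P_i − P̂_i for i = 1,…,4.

A=7: P̂ = 12 + 2·7 = 26; e = 27.6 − 26 = 1.6
A=9: P̂ = 12 + 2·9 = 30; e = 28.4 − 30 = -1.6
A=11: P̂ = 12 + 2·11 = 34; e = 32.4 − 34 = -1.6
A=13: P̂ = 12 + 2·13 = 38; e = 39.6 − 38 = 1.6

1.6, -1.6, -1.6, 1.6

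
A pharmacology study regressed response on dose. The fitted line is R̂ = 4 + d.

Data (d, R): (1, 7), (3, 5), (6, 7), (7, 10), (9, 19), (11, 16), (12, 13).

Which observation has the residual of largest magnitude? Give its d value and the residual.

d = 9, e = 6

d=1: R̂ = 4 + 1 = 5; e = 7 − 5 = 2
d=3: R̂ = 4 + 3 = 7; e = 5 − 7 = -2
d=6: R̂ = 4 + 6 = 10; e = 7 − 10 = -3
d=7: R̂ = 4 + 7 = 11; e = 10 − 11 = -1
d=9: R̂ = 4 + 9 = 13; e = 19 − 13 = 6
d=11: R̂ = 4 + 11 = 15; e = 16 − 15 = 1
d=12: R̂ = 4 + 12 = 16; e = 13 − 16 = -3
Largest |e| is 6 at d = 9, residual 6.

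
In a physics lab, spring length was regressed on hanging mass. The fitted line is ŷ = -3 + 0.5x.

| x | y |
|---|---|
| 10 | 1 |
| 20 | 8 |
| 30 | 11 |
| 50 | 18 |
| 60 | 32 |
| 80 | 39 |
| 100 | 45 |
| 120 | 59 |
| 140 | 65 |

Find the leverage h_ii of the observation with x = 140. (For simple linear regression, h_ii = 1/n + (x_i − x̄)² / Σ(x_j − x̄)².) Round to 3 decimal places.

x̄ = (10 + 20 + 30 + 50 + 60 + 80 + 100 + 120 + 140)/9 = 67.7778
Σ(x − x̄)² = 3338.27 + 2282.72 + 1427.16 + 316.049 + 60.4938 + 149.383 + 1038.27 + 2727.16 + 5216.05 = 16555.6
h = 1/9 + (72.2222)²/16555.6 = 0.111111 + 0.315063 = 0.426

h = 0.426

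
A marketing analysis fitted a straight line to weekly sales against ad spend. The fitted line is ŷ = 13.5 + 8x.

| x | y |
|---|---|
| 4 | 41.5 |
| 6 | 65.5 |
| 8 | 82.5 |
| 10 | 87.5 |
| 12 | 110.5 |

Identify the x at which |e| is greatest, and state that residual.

x=4: ŷ = 13.5 + 8·4 = 45.5; e = 41.5 − 45.5 = -4
x=6: ŷ = 13.5 + 8·6 = 61.5; e = 65.5 − 61.5 = 4
x=8: ŷ = 13.5 + 8·8 = 77.5; e = 82.5 − 77.5 = 5
x=10: ŷ = 13.5 + 8·10 = 93.5; e = 87.5 − 93.5 = -6
x=12: ŷ = 13.5 + 8·12 = 109.5; e = 110.5 − 109.5 = 1
Largest |e| is 6 at x = 10, residual -6.

x = 10, e = -6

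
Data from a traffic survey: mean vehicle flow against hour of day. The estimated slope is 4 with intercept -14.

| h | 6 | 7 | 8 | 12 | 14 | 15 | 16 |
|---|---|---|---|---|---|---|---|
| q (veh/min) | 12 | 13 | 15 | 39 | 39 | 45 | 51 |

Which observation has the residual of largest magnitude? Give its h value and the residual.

h = 12, r = 5

h=6: ŷ = -14 + 4·6 = 10; r = 12 − 10 = 2
h=7: ŷ = -14 + 4·7 = 14; r = 13 − 14 = -1
h=8: ŷ = -14 + 4·8 = 18; r = 15 − 18 = -3
h=12: ŷ = -14 + 4·12 = 34; r = 39 − 34 = 5
h=14: ŷ = -14 + 4·14 = 42; r = 39 − 42 = -3
h=15: ŷ = -14 + 4·15 = 46; r = 45 − 46 = -1
h=16: ŷ = -14 + 4·16 = 50; r = 51 − 50 = 1
Largest |r| is 5 at h = 12, residual 5.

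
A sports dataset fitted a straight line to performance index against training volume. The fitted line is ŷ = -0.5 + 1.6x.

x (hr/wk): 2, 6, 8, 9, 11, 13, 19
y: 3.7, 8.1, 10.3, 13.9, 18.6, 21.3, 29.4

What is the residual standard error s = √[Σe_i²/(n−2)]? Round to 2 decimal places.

s = 1.38

x=2: ŷ = -0.5 + 1.6·2 = 2.7; e = 3.7 − 2.7 = 1
x=6: ŷ = -0.5 + 1.6·6 = 9.1; e = 8.1 − 9.1 = -1
x=8: ŷ = -0.5 + 1.6·8 = 12.3; e = 10.3 − 12.3 = -2
x=9: ŷ = -0.5 + 1.6·9 = 13.9; e = 13.9 − 13.9 = 0
x=11: ŷ = -0.5 + 1.6·11 = 17.1; e = 18.6 − 17.1 = 1.5
x=13: ŷ = -0.5 + 1.6·13 = 20.3; e = 21.3 − 20.3 = 1
x=19: ŷ = -0.5 + 1.6·19 = 29.9; e = 29.4 − 29.9 = -0.5
SSE = 1 + 1 + 4 + 0 + 2.25 + 1 + 0.25 = 9.5
s = √(9.5/5) = √1.9 ≈ 1.38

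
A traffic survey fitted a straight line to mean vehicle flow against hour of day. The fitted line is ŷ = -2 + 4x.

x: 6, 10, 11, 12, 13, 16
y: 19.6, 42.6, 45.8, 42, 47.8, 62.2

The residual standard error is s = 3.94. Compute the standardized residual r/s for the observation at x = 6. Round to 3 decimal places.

ŷ = -2 + 4·6 = 22
r = 19.6 − 22 = -2.4
r/s = -2.4 / 3.94 = -0.609

-0.609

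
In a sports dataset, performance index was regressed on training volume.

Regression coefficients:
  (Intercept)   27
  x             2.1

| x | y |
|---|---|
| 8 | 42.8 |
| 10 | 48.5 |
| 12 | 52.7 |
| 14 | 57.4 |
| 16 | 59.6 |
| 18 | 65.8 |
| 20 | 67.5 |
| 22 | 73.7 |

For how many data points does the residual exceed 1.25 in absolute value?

x=8: ŷ = 27 + 2.1·8 = 43.8; e = 42.8 − 43.8 = -1
x=10: ŷ = 27 + 2.1·10 = 48; e = 48.5 − 48 = 0.5
x=12: ŷ = 27 + 2.1·12 = 52.2; e = 52.7 − 52.2 = 0.5
x=14: ŷ = 27 + 2.1·14 = 56.4; e = 57.4 − 56.4 = 1
x=16: ŷ = 27 + 2.1·16 = 60.6; e = 59.6 − 60.6 = -1
x=18: ŷ = 27 + 2.1·18 = 64.8; e = 65.8 − 64.8 = 1
x=20: ŷ = 27 + 2.1·20 = 69; e = 67.5 − 69 = -1.5
x=22: ŷ = 27 + 2.1·22 = 73.2; e = 73.7 − 73.2 = 0.5
|e| > 1.25: x=20 (|e|=1.5) → 1

1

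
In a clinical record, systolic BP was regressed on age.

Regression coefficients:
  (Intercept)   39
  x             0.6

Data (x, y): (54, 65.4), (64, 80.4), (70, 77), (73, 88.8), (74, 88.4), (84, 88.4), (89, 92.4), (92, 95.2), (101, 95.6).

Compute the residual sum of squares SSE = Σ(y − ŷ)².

SSE = 140

x=54: ŷ = 39 + 0.6·54 = 71.4; e = 65.4 − 71.4 = -6
x=64: ŷ = 39 + 0.6·64 = 77.4; e = 80.4 − 77.4 = 3
x=70: ŷ = 39 + 0.6·70 = 81; e = 77 − 81 = -4
x=73: ŷ = 39 + 0.6·73 = 82.8; e = 88.8 − 82.8 = 6
x=74: ŷ = 39 + 0.6·74 = 83.4; e = 88.4 − 83.4 = 5
x=84: ŷ = 39 + 0.6·84 = 89.4; e = 88.4 − 89.4 = -1
x=89: ŷ = 39 + 0.6·89 = 92.4; e = 92.4 − 92.4 = 0
x=92: ŷ = 39 + 0.6·92 = 94.2; e = 95.2 − 94.2 = 1
x=101: ŷ = 39 + 0.6·101 = 99.6; e = 95.6 − 99.6 = -4
SSE = 36 + 9 + 16 + 36 + 25 + 1 + 0 + 1 + 16 = 140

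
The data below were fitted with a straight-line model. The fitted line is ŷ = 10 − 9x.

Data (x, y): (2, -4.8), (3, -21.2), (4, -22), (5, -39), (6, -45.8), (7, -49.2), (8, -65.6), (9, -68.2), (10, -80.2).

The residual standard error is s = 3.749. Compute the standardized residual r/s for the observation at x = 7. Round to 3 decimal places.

1.014

ŷ = 10 − 9·7 = -53
r = -49.2 − (-53) = 3.8
r/s = 3.8 / 3.749 = 1.014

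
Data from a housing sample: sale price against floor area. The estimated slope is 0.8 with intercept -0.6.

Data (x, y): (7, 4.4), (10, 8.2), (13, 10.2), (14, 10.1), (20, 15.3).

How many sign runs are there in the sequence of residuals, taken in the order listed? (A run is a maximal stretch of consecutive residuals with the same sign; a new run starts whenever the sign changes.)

3 runs

x=7: ŷ = -0.6 + 0.8·7 = 5; r = 4.4 − 5 = -0.6
x=10: ŷ = -0.6 + 0.8·10 = 7.4; r = 8.2 − 7.4 = 0.8
x=13: ŷ = -0.6 + 0.8·13 = 9.8; r = 10.2 − 9.8 = 0.4
x=14: ŷ = -0.6 + 0.8·14 = 10.6; r = 10.1 − 10.6 = -0.5
x=20: ŷ = -0.6 + 0.8·20 = 15.4; r = 15.3 − 15.4 = -0.1
Signs: − + + − −
Runs: −×1, +×2, −×2 → 3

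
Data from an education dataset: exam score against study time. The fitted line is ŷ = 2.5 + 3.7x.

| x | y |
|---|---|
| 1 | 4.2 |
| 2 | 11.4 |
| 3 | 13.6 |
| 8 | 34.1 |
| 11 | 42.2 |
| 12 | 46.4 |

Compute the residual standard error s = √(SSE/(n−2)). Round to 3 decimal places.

x=1: ŷ = 2.5 + 3.7·1 = 6.2; r = 4.2 − 6.2 = -2
x=2: ŷ = 2.5 + 3.7·2 = 9.9; r = 11.4 − 9.9 = 1.5
x=3: ŷ = 2.5 + 3.7·3 = 13.6; r = 13.6 − 13.6 = 0
x=8: ŷ = 2.5 + 3.7·8 = 32.1; r = 34.1 − 32.1 = 2
x=11: ŷ = 2.5 + 3.7·11 = 43.2; r = 42.2 − 43.2 = -1
x=12: ŷ = 2.5 + 3.7·12 = 46.9; r = 46.4 − 46.9 = -0.5
SSE = 4 + 2.25 + 0 + 4 + 1 + 0.25 = 11.5
s = √(11.5/4) = √2.875 ≈ 1.696

s = 1.696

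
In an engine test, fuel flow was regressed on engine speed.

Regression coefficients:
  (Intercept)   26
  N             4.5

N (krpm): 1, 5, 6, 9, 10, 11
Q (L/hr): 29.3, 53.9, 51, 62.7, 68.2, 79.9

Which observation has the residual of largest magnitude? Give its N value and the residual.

N = 5, r = 5.4

N=1: ŷ = 26 + 4.5·1 = 30.5; r = 29.3 − 30.5 = -1.2
N=5: ŷ = 26 + 4.5·5 = 48.5; r = 53.9 − 48.5 = 5.4
N=6: ŷ = 26 + 4.5·6 = 53; r = 51 − 53 = -2
N=9: ŷ = 26 + 4.5·9 = 66.5; r = 62.7 − 66.5 = -3.8
N=10: ŷ = 26 + 4.5·10 = 71; r = 68.2 − 71 = -2.8
N=11: ŷ = 26 + 4.5·11 = 75.5; r = 79.9 − 75.5 = 4.4
Largest |r| is 5.4 at N = 5, residual 5.4.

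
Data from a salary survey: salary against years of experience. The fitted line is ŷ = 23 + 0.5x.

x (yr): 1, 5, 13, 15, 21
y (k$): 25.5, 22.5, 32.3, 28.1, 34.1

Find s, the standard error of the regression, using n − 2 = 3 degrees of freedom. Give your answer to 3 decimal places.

x=1: ŷ = 23 + 0.5·1 = 23.5; r = 25.5 − 23.5 = 2
x=5: ŷ = 23 + 0.5·5 = 25.5; r = 22.5 − 25.5 = -3
x=13: ŷ = 23 + 0.5·13 = 29.5; r = 32.3 − 29.5 = 2.8
x=15: ŷ = 23 + 0.5·15 = 30.5; r = 28.1 − 30.5 = -2.4
x=21: ŷ = 23 + 0.5·21 = 33.5; r = 34.1 − 33.5 = 0.6
SSE = 4 + 9 + 7.84 + 5.76 + 0.36 = 26.96
s = √(26.96/3) = √8.98667 ≈ 2.998

s = 2.998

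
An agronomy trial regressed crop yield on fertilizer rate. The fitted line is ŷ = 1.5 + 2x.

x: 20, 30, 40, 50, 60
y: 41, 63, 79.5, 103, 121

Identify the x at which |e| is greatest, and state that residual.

x=20: ŷ = 1.5 + 2·20 = 41.5; e = 41 − 41.5 = -0.5
x=30: ŷ = 1.5 + 2·30 = 61.5; e = 63 − 61.5 = 1.5
x=40: ŷ = 1.5 + 2·40 = 81.5; e = 79.5 − 81.5 = -2
x=50: ŷ = 1.5 + 2·50 = 101.5; e = 103 − 101.5 = 1.5
x=60: ŷ = 1.5 + 2·60 = 121.5; e = 121 − 121.5 = -0.5
Largest |e| is 2 at x = 40, residual -2.

x = 40, e = -2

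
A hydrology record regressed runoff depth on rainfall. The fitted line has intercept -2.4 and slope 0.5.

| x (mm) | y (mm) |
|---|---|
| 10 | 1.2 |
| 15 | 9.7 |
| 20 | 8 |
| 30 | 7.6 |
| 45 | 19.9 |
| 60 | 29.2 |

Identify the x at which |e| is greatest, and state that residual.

x = 30, e = -5

x=10: ŷ = -2.4 + 0.5·10 = 2.6; e = 1.2 − 2.6 = -1.4
x=15: ŷ = -2.4 + 0.5·15 = 5.1; e = 9.7 − 5.1 = 4.6
x=20: ŷ = -2.4 + 0.5·20 = 7.6; e = 8 − 7.6 = 0.4
x=30: ŷ = -2.4 + 0.5·30 = 12.6; e = 7.6 − 12.6 = -5
x=45: ŷ = -2.4 + 0.5·45 = 20.1; e = 19.9 − 20.1 = -0.2
x=60: ŷ = -2.4 + 0.5·60 = 27.6; e = 29.2 − 27.6 = 1.6
Largest |e| is 5 at x = 30, residual -5.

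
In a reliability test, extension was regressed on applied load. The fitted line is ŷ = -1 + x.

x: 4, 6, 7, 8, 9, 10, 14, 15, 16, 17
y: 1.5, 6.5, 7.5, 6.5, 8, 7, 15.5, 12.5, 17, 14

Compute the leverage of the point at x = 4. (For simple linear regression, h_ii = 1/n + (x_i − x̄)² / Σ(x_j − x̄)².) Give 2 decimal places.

h = 0.33

x̄ = (4 + 6 + 7 + 8 + 9 + 10 + 14 + 15 + 16 + 17)/10 = 10.6
Σ(x − x̄)² = 43.56 + 21.16 + 12.96 + 6.76 + 2.56 + 0.36 + 11.56 + 19.36 + 29.16 + 40.96 = 188.4
h = 1/10 + (-6.6)²/188.4 = 0.1 + 0.23121 = 0.33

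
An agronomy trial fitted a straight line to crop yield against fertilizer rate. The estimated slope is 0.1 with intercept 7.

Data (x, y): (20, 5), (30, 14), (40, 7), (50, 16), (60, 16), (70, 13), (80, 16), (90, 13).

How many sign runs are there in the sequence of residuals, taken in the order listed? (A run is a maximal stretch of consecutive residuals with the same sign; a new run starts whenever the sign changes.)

7 runs

x=20: ŷ = 7 + 0.1·20 = 9; r = 5 − 9 = -4
x=30: ŷ = 7 + 0.1·30 = 10; r = 14 − 10 = 4
x=40: ŷ = 7 + 0.1·40 = 11; r = 7 − 11 = -4
x=50: ŷ = 7 + 0.1·50 = 12; r = 16 − 12 = 4
x=60: ŷ = 7 + 0.1·60 = 13; r = 16 − 13 = 3
x=70: ŷ = 7 + 0.1·70 = 14; r = 13 − 14 = -1
x=80: ŷ = 7 + 0.1·80 = 15; r = 16 − 15 = 1
x=90: ŷ = 7 + 0.1·90 = 16; r = 13 − 16 = -3
Signs: − + − + + − + −
Runs: −×1, +×1, −×1, +×2, −×1, +×1, −×1 → 7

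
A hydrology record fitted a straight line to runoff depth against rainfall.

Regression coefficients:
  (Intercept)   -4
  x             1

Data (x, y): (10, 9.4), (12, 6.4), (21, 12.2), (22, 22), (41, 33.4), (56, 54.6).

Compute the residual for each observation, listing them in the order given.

x=10: ŷ = -4 + 10 = 6; e = 9.4 − 6 = 3.4
x=12: ŷ = -4 + 12 = 8; e = 6.4 − 8 = -1.6
x=21: ŷ = -4 + 21 = 17; e = 12.2 − 17 = -4.8
x=22: ŷ = -4 + 22 = 18; e = 22 − 18 = 4
x=41: ŷ = -4 + 41 = 37; e = 33.4 − 37 = -3.6
x=56: ŷ = -4 + 56 = 52; e = 54.6 − 52 = 2.6

3.4, -1.6, -4.8, 4, -3.6, 2.6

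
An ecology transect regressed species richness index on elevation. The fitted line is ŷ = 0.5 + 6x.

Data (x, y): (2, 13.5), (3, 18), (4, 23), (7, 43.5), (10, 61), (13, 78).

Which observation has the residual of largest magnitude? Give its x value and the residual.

x = 4, r = -1.5

x=2: ŷ = 0.5 + 6·2 = 12.5; r = 13.5 − 12.5 = 1
x=3: ŷ = 0.5 + 6·3 = 18.5; r = 18 − 18.5 = -0.5
x=4: ŷ = 0.5 + 6·4 = 24.5; r = 23 − 24.5 = -1.5
x=7: ŷ = 0.5 + 6·7 = 42.5; r = 43.5 − 42.5 = 1
x=10: ŷ = 0.5 + 6·10 = 60.5; r = 61 − 60.5 = 0.5
x=13: ŷ = 0.5 + 6·13 = 78.5; r = 78 − 78.5 = -0.5
Largest |r| is 1.5 at x = 4, residual -1.5.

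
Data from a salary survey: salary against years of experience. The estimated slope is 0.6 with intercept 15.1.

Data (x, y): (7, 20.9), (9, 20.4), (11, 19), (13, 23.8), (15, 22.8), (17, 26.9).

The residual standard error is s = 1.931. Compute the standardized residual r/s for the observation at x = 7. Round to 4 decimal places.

ŷ = 15.1 + 0.6·7 = 19.3
r = 20.9 − 19.3 = 1.6
r/s = 1.6 / 1.931 = 0.8286

0.8286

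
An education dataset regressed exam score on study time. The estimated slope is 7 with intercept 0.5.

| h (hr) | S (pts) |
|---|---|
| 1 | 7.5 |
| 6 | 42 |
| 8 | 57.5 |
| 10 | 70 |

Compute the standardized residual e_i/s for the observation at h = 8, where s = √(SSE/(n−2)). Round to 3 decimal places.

h=1: Ŝ = 0.5 + 7·1 = 7.5; e = 7.5 − 7.5 = 0
h=6: Ŝ = 0.5 + 7·6 = 42.5; e = 42 − 42.5 = -0.5
h=8: Ŝ = 0.5 + 7·8 = 56.5; e = 57.5 − 56.5 = 1
h=10: Ŝ = 0.5 + 7·10 = 70.5; e = 70 − 70.5 = -0.5
SSE = 0 + 0.25 + 1 + 0.25 = 1.5
s = √(1.5/2) = 0.866025
e/s = 1 / 0.866025 = 1.155

1.155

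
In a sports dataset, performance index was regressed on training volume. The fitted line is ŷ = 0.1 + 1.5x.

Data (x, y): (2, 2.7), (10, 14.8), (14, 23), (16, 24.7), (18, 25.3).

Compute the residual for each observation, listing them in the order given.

-0.4, -0.3, 1.9, 0.6, -1.8

x=2: ŷ = 0.1 + 1.5·2 = 3.1; e = 2.7 − 3.1 = -0.4
x=10: ŷ = 0.1 + 1.5·10 = 15.1; e = 14.8 − 15.1 = -0.3
x=14: ŷ = 0.1 + 1.5·14 = 21.1; e = 23 − 21.1 = 1.9
x=16: ŷ = 0.1 + 1.5·16 = 24.1; e = 24.7 − 24.1 = 0.6
x=18: ŷ = 0.1 + 1.5·18 = 27.1; e = 25.3 − 27.1 = -1.8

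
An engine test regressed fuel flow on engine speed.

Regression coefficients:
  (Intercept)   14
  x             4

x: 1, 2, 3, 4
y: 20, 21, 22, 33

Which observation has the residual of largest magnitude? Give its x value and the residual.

x=1: ŷ = 14 + 4·1 = 18; e = 20 − 18 = 2
x=2: ŷ = 14 + 4·2 = 22; e = 21 − 22 = -1
x=3: ŷ = 14 + 4·3 = 26; e = 22 − 26 = -4
x=4: ŷ = 14 + 4·4 = 30; e = 33 − 30 = 3
Largest |e| is 4 at x = 3, residual -4.

x = 3, e = -4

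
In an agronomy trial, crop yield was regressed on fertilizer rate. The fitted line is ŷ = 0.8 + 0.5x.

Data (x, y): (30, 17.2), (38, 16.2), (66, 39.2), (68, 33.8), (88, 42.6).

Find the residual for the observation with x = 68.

e = -1

ŷ = 0.8 + 0.5·68 = 34.8
e = 33.8 − 34.8 = -1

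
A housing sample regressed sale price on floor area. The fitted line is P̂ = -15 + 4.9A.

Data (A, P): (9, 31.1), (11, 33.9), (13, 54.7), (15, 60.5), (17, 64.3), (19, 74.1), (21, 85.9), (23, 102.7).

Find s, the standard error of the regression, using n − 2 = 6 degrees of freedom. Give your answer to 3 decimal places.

A=9: P̂ = -15 + 4.9·9 = 29.1; r = 31.1 − 29.1 = 2
A=11: P̂ = -15 + 4.9·11 = 38.9; r = 33.9 − 38.9 = -5
A=13: P̂ = -15 + 4.9·13 = 48.7; r = 54.7 − 48.7 = 6
A=15: P̂ = -15 + 4.9·15 = 58.5; r = 60.5 − 58.5 = 2
A=17: P̂ = -15 + 4.9·17 = 68.3; r = 64.3 − 68.3 = -4
A=19: P̂ = -15 + 4.9·19 = 78.1; r = 74.1 − 78.1 = -4
A=21: P̂ = -15 + 4.9·21 = 87.9; r = 85.9 − 87.9 = -2
A=23: P̂ = -15 + 4.9·23 = 97.7; r = 102.7 − 97.7 = 5
SSE = 4 + 25 + 36 + 4 + 16 + 16 + 4 + 25 = 130
s = √(130/6) = √21.6667 ≈ 4.655

s = 4.655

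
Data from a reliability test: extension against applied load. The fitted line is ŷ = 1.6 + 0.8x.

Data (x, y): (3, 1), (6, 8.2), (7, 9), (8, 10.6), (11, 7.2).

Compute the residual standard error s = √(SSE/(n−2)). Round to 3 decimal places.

x=3: ŷ = 1.6 + 0.8·3 = 4; r = 1 − 4 = -3
x=6: ŷ = 1.6 + 0.8·6 = 6.4; r = 8.2 − 6.4 = 1.8
x=7: ŷ = 1.6 + 0.8·7 = 7.2; r = 9 − 7.2 = 1.8
x=8: ŷ = 1.6 + 0.8·8 = 8; r = 10.6 − 8 = 2.6
x=11: ŷ = 1.6 + 0.8·11 = 10.4; r = 7.2 − 10.4 = -3.2
SSE = 9 + 3.24 + 3.24 + 6.76 + 10.24 = 32.48
s = √(32.48/3) = √10.8267 ≈ 3.290

s = 3.290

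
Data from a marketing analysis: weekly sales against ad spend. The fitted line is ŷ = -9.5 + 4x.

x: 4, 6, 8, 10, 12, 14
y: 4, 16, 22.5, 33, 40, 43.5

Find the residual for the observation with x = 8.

ŷ = -9.5 + 4·8 = 22.5
e = 22.5 − 22.5 = 0

e = 0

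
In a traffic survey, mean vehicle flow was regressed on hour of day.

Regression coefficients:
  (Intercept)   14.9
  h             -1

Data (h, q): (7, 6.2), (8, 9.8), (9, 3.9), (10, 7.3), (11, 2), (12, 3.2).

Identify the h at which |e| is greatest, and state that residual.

h = 8, e = 2.9

h=7: q̂ = 14.9 − 7 = 7.9; e = 6.2 − 7.9 = -1.7
h=8: q̂ = 14.9 − 8 = 6.9; e = 9.8 − 6.9 = 2.9
h=9: q̂ = 14.9 − 9 = 5.9; e = 3.9 − 5.9 = -2
h=10: q̂ = 14.9 − 10 = 4.9; e = 7.3 − 4.9 = 2.4
h=11: q̂ = 14.9 − 11 = 3.9; e = 2 − 3.9 = -1.9
h=12: q̂ = 14.9 − 12 = 2.9; e = 3.2 − 2.9 = 0.3
Largest |e| is 2.9 at h = 8, residual 2.9.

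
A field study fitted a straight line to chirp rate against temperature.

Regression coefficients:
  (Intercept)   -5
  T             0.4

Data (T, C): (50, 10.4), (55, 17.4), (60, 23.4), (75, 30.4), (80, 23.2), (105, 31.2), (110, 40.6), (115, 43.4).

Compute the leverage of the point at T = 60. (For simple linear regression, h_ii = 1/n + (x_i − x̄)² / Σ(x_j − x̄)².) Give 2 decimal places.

T̄ = (50 + 55 + 60 + 75 + 80 + 105 + 110 + 115)/8 = 81.25
Σ(T − T̄)² = 976.562 + 689.062 + 451.562 + 39.0625 + 1.5625 + 564.062 + 826.562 + 1139.06 = 4687.5
h = 1/8 + (-21.25)²/4687.5 = 0.125 + 0.0963333 = 0.22

h = 0.22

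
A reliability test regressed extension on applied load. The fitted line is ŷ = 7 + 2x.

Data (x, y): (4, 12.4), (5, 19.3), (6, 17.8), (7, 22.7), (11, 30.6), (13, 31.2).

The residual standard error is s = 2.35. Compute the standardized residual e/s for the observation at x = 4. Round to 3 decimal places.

-1.106

ŷ = 7 + 2·4 = 15
e = 12.4 − 15 = -2.6
e/s = -2.6 / 2.35 = -1.106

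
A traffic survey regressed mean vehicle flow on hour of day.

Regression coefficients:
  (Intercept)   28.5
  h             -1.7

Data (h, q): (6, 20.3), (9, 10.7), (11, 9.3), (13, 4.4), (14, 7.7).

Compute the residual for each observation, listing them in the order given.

2, -2.5, -0.5, -2, 3

h=6: q̂ = 28.5 − 1.7·6 = 18.3; e = 20.3 − 18.3 = 2
h=9: q̂ = 28.5 − 1.7·9 = 13.2; e = 10.7 − 13.2 = -2.5
h=11: q̂ = 28.5 − 1.7·11 = 9.8; e = 9.3 − 9.8 = -0.5
h=13: q̂ = 28.5 − 1.7·13 = 6.4; e = 4.4 − 6.4 = -2
h=14: q̂ = 28.5 − 1.7·14 = 4.7; e = 7.7 − 4.7 = 3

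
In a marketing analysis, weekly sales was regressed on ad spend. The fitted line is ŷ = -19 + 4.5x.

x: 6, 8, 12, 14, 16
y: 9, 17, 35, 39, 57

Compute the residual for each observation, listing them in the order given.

x=6: ŷ = -19 + 4.5·6 = 8; r = 9 − 8 = 1
x=8: ŷ = -19 + 4.5·8 = 17; r = 17 − 17 = 0
x=12: ŷ = -19 + 4.5·12 = 35; r = 35 − 35 = 0
x=14: ŷ = -19 + 4.5·14 = 44; r = 39 − 44 = -5
x=16: ŷ = -19 + 4.5·16 = 53; r = 57 − 53 = 4

1, 0, 0, -5, 4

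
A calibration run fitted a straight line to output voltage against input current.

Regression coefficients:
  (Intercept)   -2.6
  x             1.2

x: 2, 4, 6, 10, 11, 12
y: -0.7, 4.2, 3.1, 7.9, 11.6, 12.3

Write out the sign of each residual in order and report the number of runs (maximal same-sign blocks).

x=2: ŷ = -2.6 + 1.2·2 = -0.2; r = -0.7 − (-0.2) = -0.5
x=4: ŷ = -2.6 + 1.2·4 = 2.2; r = 4.2 − 2.2 = 2
x=6: ŷ = -2.6 + 1.2·6 = 4.6; r = 3.1 − 4.6 = -1.5
x=10: ŷ = -2.6 + 1.2·10 = 9.4; r = 7.9 − 9.4 = -1.5
x=11: ŷ = -2.6 + 1.2·11 = 10.6; r = 11.6 − 10.6 = 1
x=12: ŷ = -2.6 + 1.2·12 = 11.8; r = 12.3 − 11.8 = 0.5
Signs: − + − − + +
Runs: −×1, +×1, −×2, +×2 → 4

4 runs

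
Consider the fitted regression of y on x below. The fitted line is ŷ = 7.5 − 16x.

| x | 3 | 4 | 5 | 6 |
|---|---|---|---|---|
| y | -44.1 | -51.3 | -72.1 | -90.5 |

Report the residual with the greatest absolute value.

x=3: ŷ = 7.5 − 16·3 = -40.5; r = -44.1 − (-40.5) = -3.6
x=4: ŷ = 7.5 − 16·4 = -56.5; r = -51.3 − (-56.5) = 5.2
x=5: ŷ = 7.5 − 16·5 = -72.5; r = -72.1 − (-72.5) = 0.4
x=6: ŷ = 7.5 − 16·6 = -88.5; r = -90.5 − (-88.5) = -2
Largest |r| is 5.2 at x = 4, residual 5.2.

r = 5.2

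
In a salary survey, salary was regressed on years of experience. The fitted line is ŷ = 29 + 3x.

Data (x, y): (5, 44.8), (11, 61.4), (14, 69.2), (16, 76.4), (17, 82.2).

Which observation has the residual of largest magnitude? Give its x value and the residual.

x = 17, e = 2.2

x=5: ŷ = 29 + 3·5 = 44; e = 44.8 − 44 = 0.8
x=11: ŷ = 29 + 3·11 = 62; e = 61.4 − 62 = -0.6
x=14: ŷ = 29 + 3·14 = 71; e = 69.2 − 71 = -1.8
x=16: ŷ = 29 + 3·16 = 77; e = 76.4 − 77 = -0.6
x=17: ŷ = 29 + 3·17 = 80; e = 82.2 − 80 = 2.2
Largest |e| is 2.2 at x = 17, residual 2.2.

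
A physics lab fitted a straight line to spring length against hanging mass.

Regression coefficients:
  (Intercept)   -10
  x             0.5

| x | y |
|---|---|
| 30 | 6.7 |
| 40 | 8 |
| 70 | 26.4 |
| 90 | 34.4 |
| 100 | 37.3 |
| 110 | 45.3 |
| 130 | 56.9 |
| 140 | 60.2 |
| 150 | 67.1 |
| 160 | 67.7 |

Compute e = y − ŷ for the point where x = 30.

e = 1.7

ŷ = -10 + 0.5·30 = 5
e = 6.7 − 5 = 1.7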